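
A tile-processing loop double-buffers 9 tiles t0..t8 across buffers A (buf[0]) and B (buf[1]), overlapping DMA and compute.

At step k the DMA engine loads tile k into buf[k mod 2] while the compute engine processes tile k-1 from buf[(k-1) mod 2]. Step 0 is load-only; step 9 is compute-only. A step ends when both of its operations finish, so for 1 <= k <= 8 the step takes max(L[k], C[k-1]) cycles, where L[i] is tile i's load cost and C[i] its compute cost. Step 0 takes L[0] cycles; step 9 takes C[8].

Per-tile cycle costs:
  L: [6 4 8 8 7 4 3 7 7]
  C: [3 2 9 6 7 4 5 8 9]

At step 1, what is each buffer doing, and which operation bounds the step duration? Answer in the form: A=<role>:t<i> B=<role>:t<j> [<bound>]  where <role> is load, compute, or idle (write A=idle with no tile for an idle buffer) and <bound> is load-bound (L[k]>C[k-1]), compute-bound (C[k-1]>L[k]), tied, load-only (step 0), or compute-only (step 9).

step 1: A=compute:t0 B=load:t1 [load-bound]

  0. 6=6c; end=6; A:t0 B:-
  1. max(4,3)=4c; end=10; A:t0 B:t1
  2. max(8,2)=8c; end=18; A:t2 B:t1
  3. max(8,9)=9c; end=27; A:t2 B:t3
  4. max(7,6)=7c; end=34; A:t4 B:t3
  5. max(4,7)=7c; end=41; A:t4 B:t5
  6. max(3,4)=4c; end=45; A:t6 B:t5
  7. max(7,5)=7c; end=52; A:t6 B:t7
  8. max(7,8)=8c; end=60; A:t8 B:t7
  9. 9=9c; end=69; A:t8 B:t7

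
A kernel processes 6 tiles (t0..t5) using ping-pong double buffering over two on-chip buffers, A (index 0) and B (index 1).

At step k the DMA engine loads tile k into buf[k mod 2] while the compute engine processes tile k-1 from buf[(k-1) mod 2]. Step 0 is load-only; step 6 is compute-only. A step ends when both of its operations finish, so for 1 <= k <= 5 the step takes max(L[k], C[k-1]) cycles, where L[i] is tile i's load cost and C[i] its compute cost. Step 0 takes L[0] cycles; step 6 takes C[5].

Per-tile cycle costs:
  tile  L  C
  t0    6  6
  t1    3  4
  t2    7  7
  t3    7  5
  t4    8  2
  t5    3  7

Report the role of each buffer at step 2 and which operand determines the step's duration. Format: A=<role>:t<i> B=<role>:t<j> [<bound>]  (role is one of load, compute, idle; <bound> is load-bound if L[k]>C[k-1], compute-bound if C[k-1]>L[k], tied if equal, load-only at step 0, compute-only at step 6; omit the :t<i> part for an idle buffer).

step 0: L[0]=6 → dur=6, Σ=6 | A=load:t0 B=idle [load-only]
step 1: L[1]=3 C[0]=6 → dur=6, Σ=12 | A=compute:t0 B=load:t1 [compute-bound]
step 2: L[2]=7 C[1]=4 → dur=7, Σ=19 | A=load:t2 B=compute:t1 [load-bound]
step 3: L[3]=7 C[2]=7 → dur=7, Σ=26 | A=compute:t2 B=load:t3 [tied]
step 4: L[4]=8 C[3]=5 → dur=8, Σ=34 | A=load:t4 B=compute:t3 [load-bound]
step 5: L[5]=3 C[4]=2 → dur=3, Σ=37 | A=compute:t4 B=load:t5 [load-bound]
step 6: C[5]=7 → dur=7, Σ=44 | A=idle B=compute:t5 [compute-only]

step 2: A=load:t2 B=compute:t1 [load-bound]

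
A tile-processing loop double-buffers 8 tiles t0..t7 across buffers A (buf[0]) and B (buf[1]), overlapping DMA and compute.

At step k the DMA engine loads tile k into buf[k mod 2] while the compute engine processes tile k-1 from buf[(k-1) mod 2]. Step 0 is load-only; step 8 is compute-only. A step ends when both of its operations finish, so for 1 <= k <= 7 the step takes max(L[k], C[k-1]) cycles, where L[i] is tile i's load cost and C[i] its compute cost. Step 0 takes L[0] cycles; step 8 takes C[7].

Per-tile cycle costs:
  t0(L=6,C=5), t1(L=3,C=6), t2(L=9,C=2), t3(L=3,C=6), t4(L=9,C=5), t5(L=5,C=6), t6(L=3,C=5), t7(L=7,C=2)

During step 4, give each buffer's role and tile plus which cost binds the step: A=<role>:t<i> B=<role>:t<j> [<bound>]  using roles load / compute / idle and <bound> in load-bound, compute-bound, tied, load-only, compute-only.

step 4: A=load:t4 B=compute:t3 [load-bound]

  0. 6=6c; end=6; A:t0 B:-
  1. max(3,5)=5c; end=11; A:t0 B:t1
  2. max(9,6)=9c; end=20; A:t2 B:t1
  3. max(3,2)=3c; end=23; A:t2 B:t3
  4. max(9,6)=9c; end=32; A:t4 B:t3
  5. max(5,5)=5c; end=37; A:t4 B:t5
  6. max(3,6)=6c; end=43; A:t6 B:t5
  7. max(7,5)=7c; end=50; A:t6 B:t7
  8. 2=2c; end=52; A:t6 B:t7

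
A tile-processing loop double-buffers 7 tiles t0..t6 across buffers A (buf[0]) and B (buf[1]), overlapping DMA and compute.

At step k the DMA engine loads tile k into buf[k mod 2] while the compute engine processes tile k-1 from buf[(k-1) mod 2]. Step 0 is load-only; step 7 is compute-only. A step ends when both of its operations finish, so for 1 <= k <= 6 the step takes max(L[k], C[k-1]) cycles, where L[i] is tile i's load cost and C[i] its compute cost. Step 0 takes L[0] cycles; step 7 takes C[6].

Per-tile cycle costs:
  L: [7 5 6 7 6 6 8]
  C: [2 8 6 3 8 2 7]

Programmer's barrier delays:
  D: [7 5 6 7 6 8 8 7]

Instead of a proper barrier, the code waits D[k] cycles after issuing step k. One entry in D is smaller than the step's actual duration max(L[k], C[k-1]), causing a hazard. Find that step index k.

hazard at step 2

[0] required=L[0]=7=7 vs D=7 ok
[1] required=max(L[1]=5,C[0]=2)=5 vs D=5 ok
[2] required=max(L[2]=6,C[1]=8)=8 vs D=6 SHORT
[3] required=max(L[3]=7,C[2]=6)=7 vs D=7 ok
[4] required=max(L[4]=6,C[3]=3)=6 vs D=6 ok
[5] required=max(L[5]=6,C[4]=8)=8 vs D=8 ok
[6] required=max(L[6]=8,C[5]=2)=8 vs D=8 ok
[7] required=C[6]=7=7 vs D=7 ok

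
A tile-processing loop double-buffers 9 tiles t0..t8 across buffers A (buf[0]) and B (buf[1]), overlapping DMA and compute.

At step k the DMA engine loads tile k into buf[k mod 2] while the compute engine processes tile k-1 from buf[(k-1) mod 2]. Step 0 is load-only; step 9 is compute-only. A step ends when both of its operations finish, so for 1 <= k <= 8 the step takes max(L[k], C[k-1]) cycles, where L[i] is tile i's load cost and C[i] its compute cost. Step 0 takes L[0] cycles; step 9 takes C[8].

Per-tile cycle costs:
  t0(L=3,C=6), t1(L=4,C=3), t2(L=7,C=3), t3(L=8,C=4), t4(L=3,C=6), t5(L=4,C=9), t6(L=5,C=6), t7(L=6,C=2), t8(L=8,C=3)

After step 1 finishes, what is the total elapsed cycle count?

end_cycle[1] = 9

step 0: L[0]=3 → dur=3, Σ=3 | A=load:t0 B=idle [load-only]
step 1: L[1]=4 C[0]=6 → dur=6, Σ=9 | A=compute:t0 B=load:t1 [compute-bound]
step 2: L[2]=7 C[1]=3 → dur=7, Σ=16 | A=load:t2 B=compute:t1 [load-bound]
step 3: L[3]=8 C[2]=3 → dur=8, Σ=24 | A=compute:t2 B=load:t3 [load-bound]
step 4: L[4]=3 C[3]=4 → dur=4, Σ=28 | A=load:t4 B=compute:t3 [compute-bound]
step 5: L[5]=4 C[4]=6 → dur=6, Σ=34 | A=compute:t4 B=load:t5 [compute-bound]
step 6: L[6]=5 C[5]=9 → dur=9, Σ=43 | A=load:t6 B=compute:t5 [compute-bound]
step 7: L[7]=6 C[6]=6 → dur=6, Σ=49 | A=compute:t6 B=load:t7 [tied]
step 8: L[8]=8 C[7]=2 → dur=8, Σ=57 | A=load:t8 B=compute:t7 [load-bound]
step 9: C[8]=3 → dur=3, Σ=60 | A=compute:t8 B=idle [compute-only]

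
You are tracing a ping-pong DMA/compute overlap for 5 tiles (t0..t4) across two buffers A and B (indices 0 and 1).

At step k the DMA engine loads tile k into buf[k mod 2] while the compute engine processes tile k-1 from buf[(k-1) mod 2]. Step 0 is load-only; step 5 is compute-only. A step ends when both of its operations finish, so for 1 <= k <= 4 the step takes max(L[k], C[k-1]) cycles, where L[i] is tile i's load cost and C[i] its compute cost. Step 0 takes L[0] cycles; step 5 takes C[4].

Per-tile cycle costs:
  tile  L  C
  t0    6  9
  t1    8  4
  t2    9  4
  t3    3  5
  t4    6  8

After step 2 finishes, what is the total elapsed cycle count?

step 0: L[0]=6 → dur=6, Σ=6 | A=load:t0 B=idle [load-only]
step 1: L[1]=8 C[0]=9 → dur=9, Σ=15 | A=compute:t0 B=load:t1 [compute-bound]
step 2: L[2]=9 C[1]=4 → dur=9, Σ=24 | A=load:t2 B=compute:t1 [load-bound]
step 3: L[3]=3 C[2]=4 → dur=4, Σ=28 | A=compute:t2 B=load:t3 [compute-bound]
step 4: L[4]=6 C[3]=5 → dur=6, Σ=34 | A=load:t4 B=compute:t3 [load-bound]
step 5: C[4]=8 → dur=8, Σ=42 | A=compute:t4 B=idle [compute-only]

end_cycle[2] = 24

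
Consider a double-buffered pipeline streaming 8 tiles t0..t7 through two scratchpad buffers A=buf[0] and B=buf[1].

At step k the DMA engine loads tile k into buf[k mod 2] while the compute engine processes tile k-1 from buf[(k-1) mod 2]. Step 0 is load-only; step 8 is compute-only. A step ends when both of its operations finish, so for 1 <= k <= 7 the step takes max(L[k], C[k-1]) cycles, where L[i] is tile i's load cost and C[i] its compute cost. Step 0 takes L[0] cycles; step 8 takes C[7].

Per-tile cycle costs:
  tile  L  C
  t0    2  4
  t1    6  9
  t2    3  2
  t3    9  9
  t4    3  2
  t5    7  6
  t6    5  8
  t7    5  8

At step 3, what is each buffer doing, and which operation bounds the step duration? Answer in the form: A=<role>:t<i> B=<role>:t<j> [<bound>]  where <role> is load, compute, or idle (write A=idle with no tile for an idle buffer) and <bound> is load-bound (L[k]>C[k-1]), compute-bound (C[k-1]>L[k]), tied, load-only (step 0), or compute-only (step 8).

  0. 2=2c; end=2; A:t0 B:-
  1. max(6,4)=6c; end=8; A:t0 B:t1
  2. max(3,9)=9c; end=17; A:t2 B:t1
  3. max(9,2)=9c; end=26; A:t2 B:t3
  4. max(3,9)=9c; end=35; A:t4 B:t3
  5. max(7,2)=7c; end=42; A:t4 B:t5
  6. max(5,6)=6c; end=48; A:t6 B:t5
  7. max(5,8)=8c; end=56; A:t6 B:t7
  8. 8=8c; end=64; A:t6 B:t7

step 3: A=compute:t2 B=load:t3 [load-bound]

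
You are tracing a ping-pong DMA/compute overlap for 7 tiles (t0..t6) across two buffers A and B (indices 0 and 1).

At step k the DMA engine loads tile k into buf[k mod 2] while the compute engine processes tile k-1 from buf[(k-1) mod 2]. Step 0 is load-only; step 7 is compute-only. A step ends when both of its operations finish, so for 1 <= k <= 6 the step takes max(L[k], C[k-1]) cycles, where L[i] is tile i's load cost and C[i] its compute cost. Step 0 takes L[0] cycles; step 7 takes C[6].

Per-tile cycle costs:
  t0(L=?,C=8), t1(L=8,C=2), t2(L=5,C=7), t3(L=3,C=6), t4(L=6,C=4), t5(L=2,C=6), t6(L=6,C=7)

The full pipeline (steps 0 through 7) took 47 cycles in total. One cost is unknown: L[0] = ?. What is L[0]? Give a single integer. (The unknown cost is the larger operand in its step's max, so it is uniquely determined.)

step 0 = dur = L[0]=? = L[0]  (unknown; binding)
step 1 = dur = max(L[1]=8, C[0]=8) = 8
step 2 = dur = max(L[2]=5, C[1]=2) = 5
step 3 = dur = max(L[3]=3, C[2]=7) = 7
step 4 = dur = max(L[4]=6, C[3]=6) = 6
step 5 = dur = max(L[5]=2, C[4]=4) = 4
step 6 = dur = max(L[6]=6, C[5]=6) = 6
step 7 = dur = C[6]=7 = 7
sum of known step durations = 43
dur[0] = total - known = 47 - 43 = 4
L[0] is the binding max in step 0, so L[0] = dur[0] = 4

L[0] = 4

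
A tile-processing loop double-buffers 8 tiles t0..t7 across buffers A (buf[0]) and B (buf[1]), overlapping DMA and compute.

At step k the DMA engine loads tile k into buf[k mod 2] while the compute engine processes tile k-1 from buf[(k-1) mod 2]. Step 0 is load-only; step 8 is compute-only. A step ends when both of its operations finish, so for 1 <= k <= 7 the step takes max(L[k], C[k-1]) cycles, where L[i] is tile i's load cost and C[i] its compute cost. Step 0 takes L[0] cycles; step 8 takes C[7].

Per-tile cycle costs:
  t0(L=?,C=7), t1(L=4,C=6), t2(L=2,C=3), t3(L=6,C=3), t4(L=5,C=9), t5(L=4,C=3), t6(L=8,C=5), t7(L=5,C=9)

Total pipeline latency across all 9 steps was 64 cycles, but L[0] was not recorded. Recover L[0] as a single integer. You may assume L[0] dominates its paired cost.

step 0 → dur = L[0]=? = L[0]  (unknown; binding)
step 1 → dur = max(L[1]=4, C[0]=7) = 7
step 2 → dur = max(L[2]=2, C[1]=6) = 6
step 3 → dur = max(L[3]=6, C[2]=3) = 6
step 4 → dur = max(L[4]=5, C[3]=3) = 5
step 5 → dur = max(L[5]=4, C[4]=9) = 9
step 6 → dur = max(L[6]=8, C[5]=3) = 8
step 7 → dur = max(L[7]=5, C[6]=5) = 5
step 8 → dur = C[7]=9 = 9
sum of known step durations = 55
dur[0] = total - known = 64 - 55 = 9
L[0] is the binding max in step 0, so L[0] = dur[0] = 9

L[0] = 9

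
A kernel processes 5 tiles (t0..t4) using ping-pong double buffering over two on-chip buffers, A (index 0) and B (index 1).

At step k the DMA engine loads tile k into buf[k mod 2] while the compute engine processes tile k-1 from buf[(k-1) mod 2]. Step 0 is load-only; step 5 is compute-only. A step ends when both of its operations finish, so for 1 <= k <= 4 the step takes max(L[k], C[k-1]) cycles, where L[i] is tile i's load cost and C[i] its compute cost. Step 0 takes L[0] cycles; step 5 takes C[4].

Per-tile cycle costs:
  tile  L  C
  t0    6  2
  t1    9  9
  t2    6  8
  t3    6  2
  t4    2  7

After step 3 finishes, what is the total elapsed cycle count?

k=0 load=t0/6c comp=- wait=6 total=6
k=1 load=t1/9c comp=t0/2c wait=9 total=15
k=2 load=t2/6c comp=t1/9c wait=9 total=24
k=3 load=t3/6c comp=t2/8c wait=8 total=32
k=4 load=t4/2c comp=t3/2c wait=2 total=34
k=5 load=- comp=t4/7c wait=7 total=41

end_cycle[3] = 32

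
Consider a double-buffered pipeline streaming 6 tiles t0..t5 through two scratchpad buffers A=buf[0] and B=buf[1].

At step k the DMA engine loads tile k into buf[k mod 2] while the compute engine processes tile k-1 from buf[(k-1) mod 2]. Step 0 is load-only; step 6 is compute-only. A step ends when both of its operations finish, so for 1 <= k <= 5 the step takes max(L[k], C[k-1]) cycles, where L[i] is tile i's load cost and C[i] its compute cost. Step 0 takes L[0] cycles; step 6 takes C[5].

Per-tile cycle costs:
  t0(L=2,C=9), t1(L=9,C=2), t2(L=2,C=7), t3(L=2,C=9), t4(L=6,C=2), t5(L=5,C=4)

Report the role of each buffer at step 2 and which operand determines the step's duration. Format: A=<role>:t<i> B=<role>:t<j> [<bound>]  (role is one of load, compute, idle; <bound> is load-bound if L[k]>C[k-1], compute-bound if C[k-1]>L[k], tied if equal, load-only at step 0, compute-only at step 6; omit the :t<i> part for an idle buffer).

  0. 2=2c; end=2; A:t0 B:-
  1. max(9,9)=9c; end=11; A:t0 B:t1
  2. max(2,2)=2c; end=13; A:t2 B:t1
  3. max(2,7)=7c; end=20; A:t2 B:t3
  4. max(6,9)=9c; end=29; A:t4 B:t3
  5. max(5,2)=5c; end=34; A:t4 B:t5
  6. 4=4c; end=38; A:t4 B:t5

step 2: A=load:t2 B=compute:t1 [tied]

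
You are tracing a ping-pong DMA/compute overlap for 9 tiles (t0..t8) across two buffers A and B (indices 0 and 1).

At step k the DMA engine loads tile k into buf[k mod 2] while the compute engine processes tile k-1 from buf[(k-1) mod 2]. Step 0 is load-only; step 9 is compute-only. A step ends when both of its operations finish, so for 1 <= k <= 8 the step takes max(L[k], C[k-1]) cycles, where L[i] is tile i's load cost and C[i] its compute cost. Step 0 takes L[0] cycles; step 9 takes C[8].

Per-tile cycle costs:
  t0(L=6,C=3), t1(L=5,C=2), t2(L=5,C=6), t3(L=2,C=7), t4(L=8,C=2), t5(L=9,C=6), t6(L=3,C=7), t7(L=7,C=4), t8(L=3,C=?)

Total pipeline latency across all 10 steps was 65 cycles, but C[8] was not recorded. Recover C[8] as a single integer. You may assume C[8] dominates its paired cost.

C[8] = 9

step 0 | dur = L[0]=6 = 6
step 1 | dur = max(L[1]=5, C[0]=3) = 5
step 2 | dur = max(L[2]=5, C[1]=2) = 5
step 3 | dur = max(L[3]=2, C[2]=6) = 6
step 4 | dur = max(L[4]=8, C[3]=7) = 8
step 5 | dur = max(L[5]=9, C[4]=2) = 9
step 6 | dur = max(L[6]=3, C[5]=6) = 6
step 7 | dur = max(L[7]=7, C[6]=7) = 7
step 8 | dur = max(L[8]=3, C[7]=4) = 4
step 9 | dur = C[8]=? = C[8]  (unknown; binding)
sum of known step durations = 56
dur[9] = total - known = 65 - 56 = 9
C[8] is the binding max in step 9, so C[8] = dur[9] = 9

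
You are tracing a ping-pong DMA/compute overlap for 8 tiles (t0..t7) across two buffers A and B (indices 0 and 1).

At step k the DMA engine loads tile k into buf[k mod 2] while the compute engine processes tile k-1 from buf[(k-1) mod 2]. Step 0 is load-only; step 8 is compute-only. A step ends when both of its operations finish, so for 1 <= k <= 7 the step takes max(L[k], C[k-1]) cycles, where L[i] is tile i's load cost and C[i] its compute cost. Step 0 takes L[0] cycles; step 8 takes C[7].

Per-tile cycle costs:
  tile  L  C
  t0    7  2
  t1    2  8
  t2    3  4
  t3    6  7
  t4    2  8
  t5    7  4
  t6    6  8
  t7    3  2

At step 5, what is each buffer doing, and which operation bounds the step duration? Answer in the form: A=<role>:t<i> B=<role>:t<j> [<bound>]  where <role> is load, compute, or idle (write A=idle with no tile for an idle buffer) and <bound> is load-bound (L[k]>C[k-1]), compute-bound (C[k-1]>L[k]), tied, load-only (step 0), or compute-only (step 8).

step 0: L[0]=7 → dur=7, Σ=7 | A=load:t0 B=idle [load-only]
step 1: L[1]=2 C[0]=2 → dur=2, Σ=9 | A=compute:t0 B=load:t1 [tied]
step 2: L[2]=3 C[1]=8 → dur=8, Σ=17 | A=load:t2 B=compute:t1 [compute-bound]
step 3: L[3]=6 C[2]=4 → dur=6, Σ=23 | A=compute:t2 B=load:t3 [load-bound]
step 4: L[4]=2 C[3]=7 → dur=7, Σ=30 | A=load:t4 B=compute:t3 [compute-bound]
step 5: L[5]=7 C[4]=8 → dur=8, Σ=38 | A=compute:t4 B=load:t5 [compute-bound]
step 6: L[6]=6 C[5]=4 → dur=6, Σ=44 | A=load:t6 B=compute:t5 [load-bound]
step 7: L[7]=3 C[6]=8 → dur=8, Σ=52 | A=compute:t6 B=load:t7 [compute-bound]
step 8: C[7]=2 → dur=2, Σ=54 | A=idle B=compute:t7 [compute-only]

step 5: A=compute:t4 B=load:t5 [compute-bound]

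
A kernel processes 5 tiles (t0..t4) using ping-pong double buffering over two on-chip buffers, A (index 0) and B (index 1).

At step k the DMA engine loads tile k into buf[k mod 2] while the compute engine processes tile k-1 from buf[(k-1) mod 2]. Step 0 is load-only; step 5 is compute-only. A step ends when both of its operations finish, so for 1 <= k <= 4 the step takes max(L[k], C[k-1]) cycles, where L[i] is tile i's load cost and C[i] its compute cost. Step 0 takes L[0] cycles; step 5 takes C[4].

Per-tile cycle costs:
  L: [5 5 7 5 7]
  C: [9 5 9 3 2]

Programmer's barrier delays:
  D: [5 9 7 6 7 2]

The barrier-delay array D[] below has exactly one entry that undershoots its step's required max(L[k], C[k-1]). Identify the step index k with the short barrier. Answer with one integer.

step 0: need L[0]=5 = 5; D[0]=5 ok
step 1: need max(L[1]=5,C[0]=9) = 9; D[1]=9 ok
step 2: need max(L[2]=7,C[1]=5) = 7; D[2]=7 ok
step 3: need max(L[3]=5,C[2]=9) = 9; D[3]=6 SHORT
step 4: need max(L[4]=7,C[3]=3) = 7; D[4]=7 ok
step 5: need C[4]=2 = 2; D[5]=2 ok

hazard at step 3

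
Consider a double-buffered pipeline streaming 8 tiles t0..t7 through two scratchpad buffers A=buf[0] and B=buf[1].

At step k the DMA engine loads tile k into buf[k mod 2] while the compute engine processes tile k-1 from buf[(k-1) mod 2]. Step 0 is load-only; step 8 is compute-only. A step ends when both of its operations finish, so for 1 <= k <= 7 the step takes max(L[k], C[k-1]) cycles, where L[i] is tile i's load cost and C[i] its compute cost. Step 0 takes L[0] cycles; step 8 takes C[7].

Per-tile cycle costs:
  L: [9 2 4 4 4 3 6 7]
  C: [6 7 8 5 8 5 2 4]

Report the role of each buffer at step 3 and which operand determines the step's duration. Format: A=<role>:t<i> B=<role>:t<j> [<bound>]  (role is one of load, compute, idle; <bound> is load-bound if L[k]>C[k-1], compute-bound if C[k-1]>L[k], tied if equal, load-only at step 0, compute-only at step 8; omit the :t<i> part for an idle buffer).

  0. 9=9c; end=9; A:t0 B:-
  1. max(2,6)=6c; end=15; A:t0 B:t1
  2. max(4,7)=7c; end=22; A:t2 B:t1
  3. max(4,8)=8c; end=30; A:t2 B:t3
  4. max(4,5)=5c; end=35; A:t4 B:t3
  5. max(3,8)=8c; end=43; A:t4 B:t5
  6. max(6,5)=6c; end=49; A:t6 B:t5
  7. max(7,2)=7c; end=56; A:t6 B:t7
  8. 4=4c; end=60; A:t6 B:t7

step 3: A=compute:t2 B=load:t3 [compute-bound]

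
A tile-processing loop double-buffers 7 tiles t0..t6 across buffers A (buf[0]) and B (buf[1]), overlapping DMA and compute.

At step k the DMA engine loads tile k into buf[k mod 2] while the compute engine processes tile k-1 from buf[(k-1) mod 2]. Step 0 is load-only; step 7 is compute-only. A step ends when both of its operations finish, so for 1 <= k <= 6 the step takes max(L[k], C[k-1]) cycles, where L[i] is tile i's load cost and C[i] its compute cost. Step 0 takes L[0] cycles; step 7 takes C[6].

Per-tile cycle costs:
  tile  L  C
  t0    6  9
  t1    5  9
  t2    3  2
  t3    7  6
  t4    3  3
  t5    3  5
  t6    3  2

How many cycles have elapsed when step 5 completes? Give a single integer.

  0. 6=6c; end=6; A:t0 B:-
  1. max(5,9)=9c; end=15; A:t0 B:t1
  2. max(3,9)=9c; end=24; A:t2 B:t1
  3. max(7,2)=7c; end=31; A:t2 B:t3
  4. max(3,6)=6c; end=37; A:t4 B:t3
  5. max(3,3)=3c; end=40; A:t4 B:t5
  6. max(3,5)=5c; end=45; A:t6 B:t5
  7. 2=2c; end=47; A:t6 B:t5

end_cycle[5] = 40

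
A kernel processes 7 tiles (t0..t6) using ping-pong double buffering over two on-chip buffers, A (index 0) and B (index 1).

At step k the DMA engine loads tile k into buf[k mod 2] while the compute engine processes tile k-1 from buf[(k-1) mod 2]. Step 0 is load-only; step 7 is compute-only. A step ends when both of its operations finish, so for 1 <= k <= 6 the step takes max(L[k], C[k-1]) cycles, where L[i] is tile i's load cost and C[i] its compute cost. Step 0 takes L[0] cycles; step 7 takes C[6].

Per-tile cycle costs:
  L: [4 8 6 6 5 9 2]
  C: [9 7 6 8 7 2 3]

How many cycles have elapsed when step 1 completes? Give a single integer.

end_cycle[1] = 13

  0. 4=4c; end=4; A:t0 B:-
  1. max(8,9)=9c; end=13; A:t0 B:t1
  2. max(6,7)=7c; end=20; A:t2 B:t1
  3. max(6,6)=6c; end=26; A:t2 B:t3
  4. max(5,8)=8c; end=34; A:t4 B:t3
  5. max(9,7)=9c; end=43; A:t4 B:t5
  6. max(2,2)=2c; end=45; A:t6 B:t5
  7. 3=3c; end=48; A:t6 B:t5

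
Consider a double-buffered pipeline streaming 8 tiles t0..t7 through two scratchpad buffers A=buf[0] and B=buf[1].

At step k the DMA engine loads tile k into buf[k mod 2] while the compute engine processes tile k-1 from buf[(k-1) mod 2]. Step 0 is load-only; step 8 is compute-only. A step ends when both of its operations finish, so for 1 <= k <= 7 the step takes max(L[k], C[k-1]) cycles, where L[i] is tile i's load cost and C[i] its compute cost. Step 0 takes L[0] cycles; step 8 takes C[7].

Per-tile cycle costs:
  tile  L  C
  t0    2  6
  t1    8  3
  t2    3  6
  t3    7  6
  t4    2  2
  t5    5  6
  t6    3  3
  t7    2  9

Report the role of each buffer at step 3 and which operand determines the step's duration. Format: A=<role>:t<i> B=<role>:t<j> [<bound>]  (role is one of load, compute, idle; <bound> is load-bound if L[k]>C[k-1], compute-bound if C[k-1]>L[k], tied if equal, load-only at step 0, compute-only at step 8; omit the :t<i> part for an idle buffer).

step 3: A=compute:t2 B=load:t3 [load-bound]

[0] DMA t0→A (2c) ∥ CU idle ⇒ 2c, clock 2
[1] DMA t1→B (8c) ∥ CU A:t0 (6c) ⇒ 8c, clock 10
[2] DMA t2→A (3c) ∥ CU B:t1 (3c) ⇒ 3c, clock 13
[3] DMA t3→B (7c) ∥ CU A:t2 (6c) ⇒ 7c, clock 20
[4] DMA t4→A (2c) ∥ CU B:t3 (6c) ⇒ 6c, clock 26
[5] DMA t5→B (5c) ∥ CU A:t4 (2c) ⇒ 5c, clock 31
[6] DMA t6→A (3c) ∥ CU B:t5 (6c) ⇒ 6c, clock 37
[7] DMA t7→B (2c) ∥ CU A:t6 (3c) ⇒ 3c, clock 40
[8] DMA idle ∥ CU B:t7 (9c) ⇒ 9c, clock 49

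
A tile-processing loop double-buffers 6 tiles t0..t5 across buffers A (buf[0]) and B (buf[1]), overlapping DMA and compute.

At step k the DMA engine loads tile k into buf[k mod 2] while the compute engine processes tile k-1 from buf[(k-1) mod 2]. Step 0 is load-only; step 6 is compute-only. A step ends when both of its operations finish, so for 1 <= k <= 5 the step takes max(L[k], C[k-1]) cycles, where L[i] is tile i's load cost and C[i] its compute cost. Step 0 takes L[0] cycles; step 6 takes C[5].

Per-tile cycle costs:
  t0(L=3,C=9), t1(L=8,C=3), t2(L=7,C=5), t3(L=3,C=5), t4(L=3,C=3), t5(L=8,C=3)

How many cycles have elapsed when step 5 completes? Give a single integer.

[0] DMA t0→A (3c) ∥ CU idle ⇒ 3c, clock 3
[1] DMA t1→B (8c) ∥ CU A:t0 (9c) ⇒ 9c, clock 12
[2] DMA t2→A (7c) ∥ CU B:t1 (3c) ⇒ 7c, clock 19
[3] DMA t3→B (3c) ∥ CU A:t2 (5c) ⇒ 5c, clock 24
[4] DMA t4→A (3c) ∥ CU B:t3 (5c) ⇒ 5c, clock 29
[5] DMA t5→B (8c) ∥ CU A:t4 (3c) ⇒ 8c, clock 37
[6] DMA idle ∥ CU B:t5 (3c) ⇒ 3c, clock 40

end_cycle[5] = 37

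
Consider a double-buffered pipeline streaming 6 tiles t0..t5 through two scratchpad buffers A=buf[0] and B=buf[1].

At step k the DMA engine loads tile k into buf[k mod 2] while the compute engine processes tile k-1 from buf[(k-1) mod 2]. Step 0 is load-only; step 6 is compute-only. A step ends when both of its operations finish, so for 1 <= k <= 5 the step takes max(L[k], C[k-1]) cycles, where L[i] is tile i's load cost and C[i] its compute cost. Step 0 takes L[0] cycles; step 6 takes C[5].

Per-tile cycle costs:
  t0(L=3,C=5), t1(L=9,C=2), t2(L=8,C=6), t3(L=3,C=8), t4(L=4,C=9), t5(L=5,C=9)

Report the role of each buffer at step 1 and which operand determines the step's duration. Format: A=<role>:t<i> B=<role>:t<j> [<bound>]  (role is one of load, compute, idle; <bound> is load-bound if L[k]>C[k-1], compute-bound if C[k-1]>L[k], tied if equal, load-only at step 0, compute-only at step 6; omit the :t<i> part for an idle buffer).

step 1: A=compute:t0 B=load:t1 [load-bound]

[0] DMA t0→A (3c) ∥ CU idle ⇒ 3c, clock 3
[1] DMA t1→B (9c) ∥ CU A:t0 (5c) ⇒ 9c, clock 12
[2] DMA t2→A (8c) ∥ CU B:t1 (2c) ⇒ 8c, clock 20
[3] DMA t3→B (3c) ∥ CU A:t2 (6c) ⇒ 6c, clock 26
[4] DMA t4→A (4c) ∥ CU B:t3 (8c) ⇒ 8c, clock 34
[5] DMA t5→B (5c) ∥ CU A:t4 (9c) ⇒ 9c, clock 43
[6] DMA idle ∥ CU B:t5 (9c) ⇒ 9c, clock 52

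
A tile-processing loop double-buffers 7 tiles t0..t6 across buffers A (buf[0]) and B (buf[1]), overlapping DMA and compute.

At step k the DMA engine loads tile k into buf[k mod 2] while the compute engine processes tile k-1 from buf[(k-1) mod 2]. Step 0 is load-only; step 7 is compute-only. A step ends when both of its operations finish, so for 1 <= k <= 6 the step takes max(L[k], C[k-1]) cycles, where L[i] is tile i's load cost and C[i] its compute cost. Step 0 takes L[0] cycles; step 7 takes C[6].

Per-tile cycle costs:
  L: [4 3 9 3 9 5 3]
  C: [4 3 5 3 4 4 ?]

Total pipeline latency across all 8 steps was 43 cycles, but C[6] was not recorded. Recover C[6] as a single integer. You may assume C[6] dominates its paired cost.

step 0: dur = L[0]=4 = 4
step 1: dur = max(L[1]=3, C[0]=4) = 4
step 2: dur = max(L[2]=9, C[1]=3) = 9
step 3: dur = max(L[3]=3, C[2]=5) = 5
step 4: dur = max(L[4]=9, C[3]=3) = 9
step 5: dur = max(L[5]=5, C[4]=4) = 5
step 6: dur = max(L[6]=3, C[5]=4) = 4
step 7: dur = C[6]=? = C[6]  (unknown; binding)
sum of known step durations = 40
dur[7] = total - known = 43 - 40 = 3
C[6] is the binding max in step 7, so C[6] = dur[7] = 3

C[6] = 3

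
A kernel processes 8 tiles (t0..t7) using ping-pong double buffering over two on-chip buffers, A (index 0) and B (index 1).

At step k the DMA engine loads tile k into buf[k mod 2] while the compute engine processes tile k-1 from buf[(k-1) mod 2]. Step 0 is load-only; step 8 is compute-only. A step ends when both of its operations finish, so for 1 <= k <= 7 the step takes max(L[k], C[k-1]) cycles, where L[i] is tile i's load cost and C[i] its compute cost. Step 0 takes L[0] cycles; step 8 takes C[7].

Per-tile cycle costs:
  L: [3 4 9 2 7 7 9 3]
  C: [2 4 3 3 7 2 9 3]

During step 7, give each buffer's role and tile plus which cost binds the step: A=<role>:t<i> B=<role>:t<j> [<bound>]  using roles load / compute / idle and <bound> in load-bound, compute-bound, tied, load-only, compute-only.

step 7: A=compute:t6 B=load:t7 [compute-bound]

step 0: L[0]=3 → dur=3, Σ=3 | A=load:t0 B=idle [load-only]
step 1: L[1]=4 C[0]=2 → dur=4, Σ=7 | A=compute:t0 B=load:t1 [load-bound]
step 2: L[2]=9 C[1]=4 → dur=9, Σ=16 | A=load:t2 B=compute:t1 [load-bound]
step 3: L[3]=2 C[2]=3 → dur=3, Σ=19 | A=compute:t2 B=load:t3 [compute-bound]
step 4: L[4]=7 C[3]=3 → dur=7, Σ=26 | A=load:t4 B=compute:t3 [load-bound]
step 5: L[5]=7 C[4]=7 → dur=7, Σ=33 | A=compute:t4 B=load:t5 [tied]
step 6: L[6]=9 C[5]=2 → dur=9, Σ=42 | A=load:t6 B=compute:t5 [load-bound]
step 7: L[7]=3 C[6]=9 → dur=9, Σ=51 | A=compute:t6 B=load:t7 [compute-bound]
step 8: C[7]=3 → dur=3, Σ=54 | A=idle B=compute:t7 [compute-only]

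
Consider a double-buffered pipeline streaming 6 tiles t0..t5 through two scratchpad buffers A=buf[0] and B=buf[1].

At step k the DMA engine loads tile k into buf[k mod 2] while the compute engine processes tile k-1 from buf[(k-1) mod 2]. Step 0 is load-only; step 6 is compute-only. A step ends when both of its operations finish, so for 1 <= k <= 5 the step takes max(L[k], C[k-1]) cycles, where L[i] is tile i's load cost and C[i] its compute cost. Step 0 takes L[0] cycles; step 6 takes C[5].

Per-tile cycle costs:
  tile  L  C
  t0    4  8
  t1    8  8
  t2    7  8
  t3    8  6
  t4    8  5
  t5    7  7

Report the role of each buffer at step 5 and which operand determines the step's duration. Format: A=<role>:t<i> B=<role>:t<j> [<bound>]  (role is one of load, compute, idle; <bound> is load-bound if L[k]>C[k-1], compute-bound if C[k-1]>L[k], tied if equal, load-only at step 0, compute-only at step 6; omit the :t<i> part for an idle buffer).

step 5: A=compute:t4 B=load:t5 [load-bound]

step 0: L[0]=4 → dur=4, Σ=4 | A=load:t0 B=idle [load-only]
step 1: L[1]=8 C[0]=8 → dur=8, Σ=12 | A=compute:t0 B=load:t1 [tied]
step 2: L[2]=7 C[1]=8 → dur=8, Σ=20 | A=load:t2 B=compute:t1 [compute-bound]
step 3: L[3]=8 C[2]=8 → dur=8, Σ=28 | A=compute:t2 B=load:t3 [tied]
step 4: L[4]=8 C[3]=6 → dur=8, Σ=36 | A=load:t4 B=compute:t3 [load-bound]
step 5: L[5]=7 C[4]=5 → dur=7, Σ=43 | A=compute:t4 B=load:t5 [load-bound]
step 6: C[5]=7 → dur=7, Σ=50 | A=idle B=compute:t5 [compute-only]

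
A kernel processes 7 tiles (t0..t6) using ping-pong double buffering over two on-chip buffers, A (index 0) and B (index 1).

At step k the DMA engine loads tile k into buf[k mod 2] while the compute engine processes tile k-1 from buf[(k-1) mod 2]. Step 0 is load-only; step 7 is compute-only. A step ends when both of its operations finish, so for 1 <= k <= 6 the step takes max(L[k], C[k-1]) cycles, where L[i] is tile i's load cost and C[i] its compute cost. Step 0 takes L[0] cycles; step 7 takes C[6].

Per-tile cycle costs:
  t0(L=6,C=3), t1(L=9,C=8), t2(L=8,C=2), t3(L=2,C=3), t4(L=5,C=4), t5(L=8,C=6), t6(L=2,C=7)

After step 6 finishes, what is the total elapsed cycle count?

end_cycle[6] = 44

[0] DMA t0→A (6c) ∥ CU idle ⇒ 6c, clock 6
[1] DMA t1→B (9c) ∥ CU A:t0 (3c) ⇒ 9c, clock 15
[2] DMA t2→A (8c) ∥ CU B:t1 (8c) ⇒ 8c, clock 23
[3] DMA t3→B (2c) ∥ CU A:t2 (2c) ⇒ 2c, clock 25
[4] DMA t4→A (5c) ∥ CU B:t3 (3c) ⇒ 5c, clock 30
[5] DMA t5→B (8c) ∥ CU A:t4 (4c) ⇒ 8c, clock 38
[6] DMA t6→A (2c) ∥ CU B:t5 (6c) ⇒ 6c, clock 44
[7] DMA idle ∥ CU A:t6 (7c) ⇒ 7c, clock 51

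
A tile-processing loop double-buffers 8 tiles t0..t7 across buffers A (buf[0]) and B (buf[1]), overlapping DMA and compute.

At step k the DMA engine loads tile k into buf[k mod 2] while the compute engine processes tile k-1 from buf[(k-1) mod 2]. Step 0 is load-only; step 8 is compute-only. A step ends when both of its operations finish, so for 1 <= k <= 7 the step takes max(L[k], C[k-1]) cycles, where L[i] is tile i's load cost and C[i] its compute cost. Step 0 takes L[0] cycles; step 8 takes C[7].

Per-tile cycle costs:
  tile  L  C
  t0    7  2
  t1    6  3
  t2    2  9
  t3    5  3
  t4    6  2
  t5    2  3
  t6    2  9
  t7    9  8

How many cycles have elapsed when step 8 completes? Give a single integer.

step 0: L[0]=7 → dur=7, Σ=7 | A=load:t0 B=idle [load-only]
step 1: L[1]=6 C[0]=2 → dur=6, Σ=13 | A=compute:t0 B=load:t1 [load-bound]
step 2: L[2]=2 C[1]=3 → dur=3, Σ=16 | A=load:t2 B=compute:t1 [compute-bound]
step 3: L[3]=5 C[2]=9 → dur=9, Σ=25 | A=compute:t2 B=load:t3 [compute-bound]
step 4: L[4]=6 C[3]=3 → dur=6, Σ=31 | A=load:t4 B=compute:t3 [load-bound]
step 5: L[5]=2 C[4]=2 → dur=2, Σ=33 | A=compute:t4 B=load:t5 [tied]
step 6: L[6]=2 C[5]=3 → dur=3, Σ=36 | A=load:t6 B=compute:t5 [compute-bound]
step 7: L[7]=9 C[6]=9 → dur=9, Σ=45 | A=compute:t6 B=load:t7 [tied]
step 8: C[7]=8 → dur=8, Σ=53 | A=idle B=compute:t7 [compute-only]

end_cycle[8] = 53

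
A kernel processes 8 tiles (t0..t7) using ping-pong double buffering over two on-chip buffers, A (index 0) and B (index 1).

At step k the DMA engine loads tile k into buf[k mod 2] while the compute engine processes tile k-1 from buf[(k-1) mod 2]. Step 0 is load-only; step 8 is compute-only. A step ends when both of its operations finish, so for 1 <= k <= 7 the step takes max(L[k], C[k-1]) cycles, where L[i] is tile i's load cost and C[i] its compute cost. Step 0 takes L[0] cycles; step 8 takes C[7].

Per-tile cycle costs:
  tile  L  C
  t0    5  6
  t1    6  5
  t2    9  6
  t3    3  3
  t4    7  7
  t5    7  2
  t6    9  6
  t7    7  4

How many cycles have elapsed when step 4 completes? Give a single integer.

end_cycle[4] = 33

k=0 load=t0/5c comp=- wait=5 total=5
k=1 load=t1/6c comp=t0/6c wait=6 total=11
k=2 load=t2/9c comp=t1/5c wait=9 total=20
k=3 load=t3/3c comp=t2/6c wait=6 total=26
k=4 load=t4/7c comp=t3/3c wait=7 total=33
k=5 load=t5/7c comp=t4/7c wait=7 total=40
k=6 load=t6/9c comp=t5/2c wait=9 total=49
k=7 load=t7/7c comp=t6/6c wait=7 total=56
k=8 load=- comp=t7/4c wait=4 total=60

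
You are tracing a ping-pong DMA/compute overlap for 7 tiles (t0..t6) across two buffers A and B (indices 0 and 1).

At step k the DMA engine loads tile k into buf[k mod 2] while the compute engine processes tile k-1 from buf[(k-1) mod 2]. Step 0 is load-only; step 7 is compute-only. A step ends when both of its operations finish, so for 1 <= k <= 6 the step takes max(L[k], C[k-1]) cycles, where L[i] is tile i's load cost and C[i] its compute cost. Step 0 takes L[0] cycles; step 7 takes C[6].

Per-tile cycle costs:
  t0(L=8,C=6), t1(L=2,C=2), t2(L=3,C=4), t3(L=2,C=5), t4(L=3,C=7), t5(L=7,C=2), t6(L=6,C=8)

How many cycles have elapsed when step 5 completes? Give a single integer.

step 0: L[0]=8 → dur=8, Σ=8 | A=load:t0 B=idle [load-only]
step 1: L[1]=2 C[0]=6 → dur=6, Σ=14 | A=compute:t0 B=load:t1 [compute-bound]
step 2: L[2]=3 C[1]=2 → dur=3, Σ=17 | A=load:t2 B=compute:t1 [load-bound]
step 3: L[3]=2 C[2]=4 → dur=4, Σ=21 | A=compute:t2 B=load:t3 [compute-bound]
step 4: L[4]=3 C[3]=5 → dur=5, Σ=26 | A=load:t4 B=compute:t3 [compute-bound]
step 5: L[5]=7 C[4]=7 → dur=7, Σ=33 | A=compute:t4 B=load:t5 [tied]
step 6: L[6]=6 C[5]=2 → dur=6, Σ=39 | A=load:t6 B=compute:t5 [load-bound]
step 7: C[6]=8 → dur=8, Σ=47 | A=compute:t6 B=idle [compute-only]

end_cycle[5] = 33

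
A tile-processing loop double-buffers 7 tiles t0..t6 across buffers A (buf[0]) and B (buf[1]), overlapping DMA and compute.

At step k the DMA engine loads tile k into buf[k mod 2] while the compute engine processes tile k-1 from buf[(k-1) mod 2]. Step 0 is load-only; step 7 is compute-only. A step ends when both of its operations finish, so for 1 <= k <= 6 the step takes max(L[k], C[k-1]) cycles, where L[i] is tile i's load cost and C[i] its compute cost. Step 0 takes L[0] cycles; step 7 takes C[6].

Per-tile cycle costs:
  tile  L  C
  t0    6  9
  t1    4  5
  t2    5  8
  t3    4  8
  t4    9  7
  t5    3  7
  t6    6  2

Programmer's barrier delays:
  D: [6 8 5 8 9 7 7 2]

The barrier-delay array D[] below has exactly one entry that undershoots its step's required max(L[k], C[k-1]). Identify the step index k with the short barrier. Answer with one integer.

k=0 barrier L[0]=6→6c, D[0]=6 ok
k=1 barrier max(L[1]=4,C[0]=9)→9c, D[1]=8 SHORT
k=2 barrier max(L[2]=5,C[1]=5)→5c, D[2]=5 ok
k=3 barrier max(L[3]=4,C[2]=8)→8c, D[3]=8 ok
k=4 barrier max(L[4]=9,C[3]=8)→9c, D[4]=9 ok
k=5 barrier max(L[5]=3,C[4]=7)→7c, D[5]=7 ok
k=6 barrier max(L[6]=6,C[5]=7)→7c, D[6]=7 ok
k=7 barrier C[6]=2→2c, D[7]=2 ok

hazard at step 1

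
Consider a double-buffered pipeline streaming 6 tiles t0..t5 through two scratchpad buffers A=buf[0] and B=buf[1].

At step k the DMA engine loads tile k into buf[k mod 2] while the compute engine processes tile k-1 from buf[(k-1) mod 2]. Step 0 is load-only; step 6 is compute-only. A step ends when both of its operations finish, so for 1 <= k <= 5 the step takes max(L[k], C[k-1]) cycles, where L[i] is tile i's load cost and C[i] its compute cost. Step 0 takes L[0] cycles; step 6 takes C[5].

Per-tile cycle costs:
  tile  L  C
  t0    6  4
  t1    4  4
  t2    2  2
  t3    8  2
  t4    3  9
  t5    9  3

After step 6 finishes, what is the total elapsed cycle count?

  0. 6=6c; end=6; A:t0 B:-
  1. max(4,4)=4c; end=10; A:t0 B:t1
  2. max(2,4)=4c; end=14; A:t2 B:t1
  3. max(8,2)=8c; end=22; A:t2 B:t3
  4. max(3,2)=3c; end=25; A:t4 B:t3
  5. max(9,9)=9c; end=34; A:t4 B:t5
  6. 3=3c; end=37; A:t4 B:t5

end_cycle[6] = 37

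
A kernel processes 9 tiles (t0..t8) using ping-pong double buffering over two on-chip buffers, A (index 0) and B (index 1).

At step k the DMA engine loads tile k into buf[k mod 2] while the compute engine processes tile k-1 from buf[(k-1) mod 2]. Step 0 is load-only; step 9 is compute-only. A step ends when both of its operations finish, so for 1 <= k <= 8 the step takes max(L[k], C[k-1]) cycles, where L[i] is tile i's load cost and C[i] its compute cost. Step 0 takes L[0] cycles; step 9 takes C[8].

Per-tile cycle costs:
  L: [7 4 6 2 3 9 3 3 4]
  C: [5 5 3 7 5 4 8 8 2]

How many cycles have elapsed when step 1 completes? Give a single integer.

end_cycle[1] = 12

[0] DMA t0→A (7c) ∥ CU idle ⇒ 7c, clock 7
[1] DMA t1→B (4c) ∥ CU A:t0 (5c) ⇒ 5c, clock 12
[2] DMA t2→A (6c) ∥ CU B:t1 (5c) ⇒ 6c, clock 18
[3] DMA t3→B (2c) ∥ CU A:t2 (3c) ⇒ 3c, clock 21
[4] DMA t4→A (3c) ∥ CU B:t3 (7c) ⇒ 7c, clock 28
[5] DMA t5→B (9c) ∥ CU A:t4 (5c) ⇒ 9c, clock 37
[6] DMA t6→A (3c) ∥ CU B:t5 (4c) ⇒ 4c, clock 41
[7] DMA t7→B (3c) ∥ CU A:t6 (8c) ⇒ 8c, clock 49
[8] DMA t8→A (4c) ∥ CU B:t7 (8c) ⇒ 8c, clock 57
[9] DMA idle ∥ CU A:t8 (2c) ⇒ 2c, clock 59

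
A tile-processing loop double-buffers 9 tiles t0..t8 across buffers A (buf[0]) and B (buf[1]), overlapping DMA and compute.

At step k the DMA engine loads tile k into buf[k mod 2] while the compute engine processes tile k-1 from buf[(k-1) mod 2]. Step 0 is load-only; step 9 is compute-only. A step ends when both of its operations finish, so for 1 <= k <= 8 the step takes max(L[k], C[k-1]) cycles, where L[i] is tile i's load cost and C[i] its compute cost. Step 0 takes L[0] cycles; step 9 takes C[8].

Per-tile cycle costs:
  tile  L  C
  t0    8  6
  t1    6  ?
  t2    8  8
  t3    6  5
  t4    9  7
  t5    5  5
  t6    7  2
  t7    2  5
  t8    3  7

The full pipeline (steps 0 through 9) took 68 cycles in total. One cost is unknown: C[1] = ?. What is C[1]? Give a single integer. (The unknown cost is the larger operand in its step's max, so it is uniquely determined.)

C[1] = 9

step 0 | dur = L[0]=8 = 8
step 1 | dur = max(L[1]=6, C[0]=6) = 6
step 2 | dur = max(L[2]=8, C[1]=?) = C[1]  (unknown; binding)
step 3 | dur = max(L[3]=6, C[2]=8) = 8
step 4 | dur = max(L[4]=9, C[3]=5) = 9
step 5 | dur = max(L[5]=5, C[4]=7) = 7
step 6 | dur = max(L[6]=7, C[5]=5) = 7
step 7 | dur = max(L[7]=2, C[6]=2) = 2
step 8 | dur = max(L[8]=3, C[7]=5) = 5
step 9 | dur = C[8]=7 = 7
sum of known step durations = 59
dur[2] = total - known = 68 - 59 = 9
C[1] is the binding max in step 2, so C[1] = dur[2] = 9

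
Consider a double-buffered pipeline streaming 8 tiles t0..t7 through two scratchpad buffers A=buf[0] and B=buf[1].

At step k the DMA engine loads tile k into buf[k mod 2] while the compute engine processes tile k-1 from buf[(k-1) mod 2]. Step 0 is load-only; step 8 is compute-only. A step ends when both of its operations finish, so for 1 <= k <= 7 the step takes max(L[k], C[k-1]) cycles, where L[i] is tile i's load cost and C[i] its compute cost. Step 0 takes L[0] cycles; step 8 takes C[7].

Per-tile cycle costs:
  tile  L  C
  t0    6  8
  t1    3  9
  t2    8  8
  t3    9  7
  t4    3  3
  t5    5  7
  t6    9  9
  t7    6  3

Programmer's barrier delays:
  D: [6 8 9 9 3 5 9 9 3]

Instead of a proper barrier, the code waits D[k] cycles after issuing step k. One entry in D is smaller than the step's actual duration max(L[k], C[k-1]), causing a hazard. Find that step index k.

step 0: need L[0]=6 = 6; D[0]=6 ok
step 1: need max(L[1]=3,C[0]=8) = 8; D[1]=8 ok
step 2: need max(L[2]=8,C[1]=9) = 9; D[2]=9 ok
step 3: need max(L[3]=9,C[2]=8) = 9; D[3]=9 ok
step 4: need max(L[4]=3,C[3]=7) = 7; D[4]=3 SHORT
step 5: need max(L[5]=5,C[4]=3) = 5; D[5]=5 ok
step 6: need max(L[6]=9,C[5]=7) = 9; D[6]=9 ok
step 7: need max(L[7]=6,C[6]=9) = 9; D[7]=9 ok
step 8: need C[7]=3 = 3; D[8]=3 ok

hazard at step 4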